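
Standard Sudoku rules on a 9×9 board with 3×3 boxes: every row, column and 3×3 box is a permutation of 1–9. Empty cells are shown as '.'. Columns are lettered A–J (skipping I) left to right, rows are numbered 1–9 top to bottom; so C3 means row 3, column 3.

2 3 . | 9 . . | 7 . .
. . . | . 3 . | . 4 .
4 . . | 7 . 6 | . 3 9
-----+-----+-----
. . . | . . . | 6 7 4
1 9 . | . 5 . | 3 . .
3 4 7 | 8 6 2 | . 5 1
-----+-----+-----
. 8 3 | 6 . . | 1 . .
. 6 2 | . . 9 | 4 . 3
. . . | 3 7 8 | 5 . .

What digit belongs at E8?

1

D4 = 1 (sole candidate).
E4 = 9 (sole candidate).
F4 = 3 (sole candidate).
D5 = 4 (sole candidate).
F5 = 7 (sole candidate).
G6 = 9 (sole candidate).
D8 = 5 (sole candidate).
E8 = 1: row 8 has {2,3,4,5,6,9}; col 5 has {3,5,6,7,9}; box has {3,5,6,7,8,9} → only 1 remains.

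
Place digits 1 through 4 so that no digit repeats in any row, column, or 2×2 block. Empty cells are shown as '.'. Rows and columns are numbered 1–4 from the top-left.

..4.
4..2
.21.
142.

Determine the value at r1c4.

1

r2c3 = 3 (sole candidate).
r3c1 = 3 (sole candidate).
r3c4 = 4 (sole candidate).
r4c4 = 3 (sole candidate).
r1c1 = 2 (sole candidate).
r1c4 = 1: row 1 has {2,4}; col 4 has {2,3,4}; box has {2,3,4} → only 1 remains.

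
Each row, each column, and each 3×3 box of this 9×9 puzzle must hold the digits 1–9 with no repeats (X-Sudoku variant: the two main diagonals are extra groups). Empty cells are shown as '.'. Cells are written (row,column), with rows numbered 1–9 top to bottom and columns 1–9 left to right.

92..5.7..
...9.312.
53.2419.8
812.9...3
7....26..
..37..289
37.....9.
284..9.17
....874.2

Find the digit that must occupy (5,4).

8

(3,8) = 6: row 3 has {1,2,3,4,5,8,9}; col 8 has {1,2,8,9}; box has {1,2,7,8,9} → only 6 remains.
(4,7) = 5: row 4 has {1,2,3,8,9}; col 7 has {1,2,4,6,7,9}; box has {2,3,6,8,9} → only 5 remains.
(5,5) = 3: row 5 has {2,6,7}; col 5 has {4,5,8,9}; box has {2,7,9}; main diagonal has {1,2,9}; anti-diagonal has {2,7,8,9} → only 3 remains.
(5,8) = 4: row 5 has {2,3,6,7}; col 8 has {1,2,6,8,9}; box has {2,3,5,6,8,9} → only 4 remains.
(5,9) = 1: row 5 has {2,3,4,6,7}; col 9 has {2,3,7,8,9}; box has {2,3,4,5,6,8,9} → only 1 remains.
(7,7) = 8: row 7 has {3,7,9}; col 7 has {1,2,4,5,6,7,9}; box has {1,2,4,7,9}; main diagonal has {1,2,3,9} → only 8 remains.
(8,5) = 6: row 8 has {1,2,4,7,8,9}; col 5 has {3,4,5,8,9}; box has {7,8,9} → only 6 remains.
(8,7) = 3: row 8 has {1,2,4,6,7,8,9}; col 7 has {1,2,4,5,6,7,8,9}; box has {1,2,4,7,8,9} → only 3 remains.
(9,8) = 5: row 9 has {2,4,7,8}; col 8 has {1,2,4,6,8,9}; box has {1,2,3,4,7,8,9} → only 5 remains.
(1,8) = 3: row 1 has {2,5,7,9}; col 8 has {1,2,4,5,6,8,9}; box has {1,2,6,7,8,9} → only 3 remains.
(1,9) = 4: row 1 has {2,3,5,7,9}; col 9 has {1,2,3,7,8,9}; box has {1,2,3,6,7,8,9}; anti-diagonal has {2,3,7,8,9} → only 4 remains.
(2,5) = 7: row 2 has {1,2,3,9}; col 5 has {3,4,5,6,8,9}; box has {1,2,3,4,5,9} → only 7 remains.
(2,9) = 5: row 2 has {1,2,3,7,9}; col 9 has {1,2,3,4,7,8,9}; box has {1,2,3,4,6,7,8,9} → only 5 remains.
(3,3) = 7: row 3 has {1,2,3,4,5,6,8,9}; col 3 has {2,3,4}; box has {2,3,5,9}; main diagonal has {1,2,3,8,9} → only 7 remains.
(4,6) = 6: row 4 has {1,2,3,5,8,9}; col 6 has {1,2,3,7,9}; box has {2,3,7,9}; anti-diagonal has {2,3,4,7,8,9} → only 6 remains.
(4,8) = 7: row 4 has {1,2,3,5,6,8,9}; col 8 has {1,2,3,4,5,6,8,9}; box has {1,2,3,4,5,6,8,9} → only 7 remains.
(6,5) = 1: row 6 has {2,3,7,8,9}; col 5 has {3,4,5,6,7,8,9}; box has {2,3,6,7,9} → only 1 remains.
(7,5) = 2: row 7 has {3,7,8,9}; col 5 has {1,3,4,5,6,7,8,9}; box has {6,7,8,9} → only 2 remains.
(7,9) = 6: row 7 has {2,3,7,8,9}; col 9 has {1,2,3,4,5,7,8,9}; box has {1,2,3,4,5,7,8,9} → only 6 remains.
(8,4) = 5: row 8 has {1,2,3,4,6,7,8,9}; col 4 has {2,7,9}; box has {2,6,7,8,9} → only 5 remains.
(9,1) = 1: row 9 has {2,4,5,7,8}; col 1 has {2,3,5,7,8,9}; box has {2,3,4,7,8}; anti-diagonal has {2,3,4,6,7,8,9} → only 1 remains.
(9,4) = 3: row 9 has {1,2,4,5,7,8}; col 4 has {2,5,7,9}; box has {2,5,6,7,8,9} → only 3 remains.
(1,6) = 8: row 1 has {2,3,4,5,7,9}; col 6 has {1,2,3,6,7,9}; box has {1,2,3,4,5,7,9} → only 8 remains.
(4,4) = 4: row 4 has {1,2,3,5,6,7,8,9}; col 4 has {2,3,5,7,9}; box has {1,2,3,6,7,9}; main diagonal has {1,2,3,7,8,9} → only 4 remains.
(5,4) = 8: row 5 has {1,2,3,4,6,7}; col 4 has {2,3,4,5,7,9}; box has {1,2,3,4,6,7,9} → only 8 remains.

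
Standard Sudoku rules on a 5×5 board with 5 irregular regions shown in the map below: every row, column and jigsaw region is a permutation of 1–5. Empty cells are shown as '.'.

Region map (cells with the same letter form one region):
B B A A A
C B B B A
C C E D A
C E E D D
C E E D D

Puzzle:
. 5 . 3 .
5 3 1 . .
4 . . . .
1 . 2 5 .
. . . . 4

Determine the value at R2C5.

2

R1C1 = 2 (sole candidate).
R1C3 = 4 (sole candidate).
R1C5 = 1 (sole candidate).
R2C4 = 4 (sole candidate).
R2C5 = 2: row 2 has {1,3,4,5}; col 5 has {1,4}; region has {1,3,4} → only 2 remains.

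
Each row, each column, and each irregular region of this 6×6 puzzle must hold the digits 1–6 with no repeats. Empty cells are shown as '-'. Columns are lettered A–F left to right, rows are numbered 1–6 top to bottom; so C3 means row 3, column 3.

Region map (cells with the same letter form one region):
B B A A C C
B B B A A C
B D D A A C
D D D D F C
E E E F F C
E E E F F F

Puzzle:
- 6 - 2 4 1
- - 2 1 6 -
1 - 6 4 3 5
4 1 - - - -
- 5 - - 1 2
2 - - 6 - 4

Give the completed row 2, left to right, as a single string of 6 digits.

C1 = 5: row 1 has {1,2,4,6}; col 3 has {2,6}; region has {1,2,3,4,6} → only 5 remains.
F2 = 3: row 2 has {1,2,6}; col 6 has {1,2,4,5}; region has {1,2,4,5} → only 3 remains.
B3 = 2: row 3 has {1,3,4,5,6}; col 2 has {1,5,6}; region has {1,4,6} → only 2 remains.
C4 = 3: row 4 has {1,4}; col 3 has {2,5,6}; region has {1,2,4,6} → only 3 remains.
D4 = 5: row 4 has {1,3,4}; col 4 has {1,2,4,6}; region has {1,2,3,4,6} → only 5 remains.
E4 = 2: row 4 has {1,3,4,5}; col 5 has {1,3,4,6}; region has {1,4,6} → only 2 remains.
F4 = 6: row 4 has {1,2,3,4,5}; col 6 has {1,2,3,4,5}; region has {1,2,3,4,5} → only 6 remains.
C5 = 4: row 5 has {1,2,5}; col 3 has {2,3,5,6}; region has {2,5} → only 4 remains.
D5 = 3: row 5 has {1,2,4,5}; col 4 has {1,2,4,5,6}; region has {1,2,4,6} → only 3 remains.
B6 = 3: row 6 has {2,4,6}; col 2 has {1,2,5,6}; region has {2,4,5} → only 3 remains.
C6 = 1: row 6 has {2,3,4,6}; col 3 has {2,3,4,5,6}; region has {2,3,4,5} → only 1 remains.
E6 = 5: row 6 has {1,2,3,4,6}; col 5 has {1,2,3,4,6}; region has {1,2,3,4,6} → only 5 remains.
A1 = 3: row 1 has {1,2,4,5,6}; col 1 has {1,2,4}; region has {1,2,6} → only 3 remains.
A2 = 5: row 2 has {1,2,3,6}; col 1 has {1,2,3,4}; region has {1,2,3,6} → only 5 remains.
B2 = 4: row 2 has {1,2,3,5,6}; col 2 has {1,2,3,5,6}; region has {1,2,3,5,6} → only 4 remains.

542163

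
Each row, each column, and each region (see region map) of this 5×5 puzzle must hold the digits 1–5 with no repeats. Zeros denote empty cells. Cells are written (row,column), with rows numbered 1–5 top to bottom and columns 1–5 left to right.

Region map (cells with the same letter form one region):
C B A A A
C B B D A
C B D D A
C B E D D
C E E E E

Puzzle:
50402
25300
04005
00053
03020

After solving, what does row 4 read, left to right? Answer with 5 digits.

42153

(1,2) = 1 (sole candidate).
(1,4) = 3 (sole candidate).
(2,5) = 1 (sole candidate).
(3,4) = 1 (sole candidate).
(4,2) = 2: row 4 has {3,5}; col 2 has {1,3,4,5}; region has {1,3,4,5} → only 2 remains.
(4,3) = 1: row 4 has {2,3,5}; col 3 has {3,4}; region has {2,3} → only 1 remains.
(5,3) = 5 (sole candidate).
(5,5) = 4 (sole candidate).
(2,4) = 4 (sole candidate).
(3,1) = 3 (sole candidate).
(3,3) = 2 (sole candidate).
(4,1) = 4: row 4 has {1,2,3,5}; col 1 has {2,3,5}; region has {2,3,5} → only 4 remains.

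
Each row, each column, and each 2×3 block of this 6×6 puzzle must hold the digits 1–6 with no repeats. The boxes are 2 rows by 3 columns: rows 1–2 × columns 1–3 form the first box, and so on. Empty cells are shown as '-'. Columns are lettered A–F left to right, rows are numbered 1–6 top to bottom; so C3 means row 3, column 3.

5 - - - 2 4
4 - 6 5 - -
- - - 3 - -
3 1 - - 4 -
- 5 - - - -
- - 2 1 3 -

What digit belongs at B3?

6

B1 = 3 (sole candidate).
C1 = 1 (sole candidate).
D1 = 6 (sole candidate).
B2 = 2 (sole candidate).
E2 = 1 (sole candidate).
F2 = 3 (sole candidate).
C4 = 5 (sole candidate).
D4 = 2 (sole candidate).
F4 = 6 (sole candidate).
D5 = 4 (sole candidate).
E5 = 6 (sole candidate).
F5 = 2 (sole candidate).
A6 = 6 (sole candidate).
B6 = 4 (sole candidate).
F6 = 5 (sole candidate).
A3 = 2 (sole candidate).
B3 = 6: row 3 has {2,3}; col 2 has {1,2,3,4,5}; box has {1,2,3,5} → only 6 remains.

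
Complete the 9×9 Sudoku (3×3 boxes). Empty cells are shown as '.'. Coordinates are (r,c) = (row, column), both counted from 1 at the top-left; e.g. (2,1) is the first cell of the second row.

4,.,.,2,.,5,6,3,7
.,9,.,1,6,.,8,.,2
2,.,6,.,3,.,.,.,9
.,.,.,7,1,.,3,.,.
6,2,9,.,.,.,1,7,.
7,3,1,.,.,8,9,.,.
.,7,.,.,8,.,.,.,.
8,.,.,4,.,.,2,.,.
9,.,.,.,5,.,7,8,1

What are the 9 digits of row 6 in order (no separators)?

(1,3) = 8: row 1 has {2,3,4,5,6,7}; col 3 has {1,6,9}; box has {2,4,6,9} → only 8 remains.
(1,5) = 9: row 1 has {2,3,4,5,6,7,8}; col 5 has {1,3,5,6,8}; box has {1,2,3,5,6} → only 9 remains.
(3,4) = 8: row 3 has {2,3,6,9}; col 4 has {1,2,4,7}; box has {1,2,3,5,6,9} → only 8 remains.
(4,1) = 5: row 4 has {1,3,7}; col 1 has {2,4,6,7,8,9}; box has {1,2,3,6,7,9} → only 5 remains.
(4,3) = 4: row 4 has {1,3,5,7}; col 3 has {1,6,8,9}; box has {1,2,3,5,6,7,9} → only 4 remains.
(5,5) = 4: row 5 has {1,2,6,7,9}; col 5 has {1,3,5,6,8,9}; box has {1,7,8} → only 4 remains.
(5,6) = 3: row 5 has {1,2,4,6,7,9}; col 6 has {5,8}; box has {1,4,7,8} → only 3 remains.
(6,5) = 2: row 6 has {1,3,7,8,9}; col 5 has {1,3,4,5,6,8,9}; box has {1,3,4,7,8} → only 2 remains.
(8,5) = 7: row 8 has {2,4,8}; col 5 has {1,2,3,4,5,6,8,9}; box has {4,5,8} → only 7 remains.
(1,2) = 1: row 1 has {2,3,4,5,6,7,8,9}; col 2 has {2,3,7,9}; box has {2,4,6,8,9} → only 1 remains.
(2,1) = 3: row 2 has {1,2,6,8,9}; col 1 has {2,4,5,6,7,8,9}; box has {1,2,4,6,8,9} → only 3 remains.
(3,2) = 5: row 3 has {2,3,6,8,9}; col 2 has {1,2,3,7,9}; box has {1,2,3,4,6,8,9} → only 5 remains.
(3,7) = 4: row 3 has {2,3,5,6,8,9}; col 7 has {1,2,3,6,7,8,9}; box has {2,3,6,7,8,9} → only 4 remains.
(3,8) = 1: row 3 has {2,3,4,5,6,8,9}; col 8 has {3,7,8}; box has {2,3,4,6,7,8,9} → only 1 remains.
(4,2) = 8: row 4 has {1,3,4,5,7}; col 2 has {1,2,3,5,7,9}; box has {1,2,3,4,5,6,7,9} → only 8 remains.
(4,9) = 6: row 4 has {1,3,4,5,7,8}; col 9 has {1,2,7,9}; box has {1,3,7,9} → only 6 remains.
(5,4) = 5: row 5 has {1,2,3,4,6,7,9}; col 4 has {1,2,4,7,8}; box has {1,2,3,4,7,8} → only 5 remains.
(5,9) = 8: row 5 has {1,2,3,4,5,6,7,9}; col 9 has {1,2,6,7,9}; box has {1,3,6,7,9} → only 8 remains.
(6,4) = 6: row 6 has {1,2,3,7,8,9}; col 4 has {1,2,4,5,7,8}; box has {1,2,3,4,5,7,8} → only 6 remains.
(7,1) = 1: row 7 has {7,8}; col 1 has {2,3,4,5,6,7,8,9}; box has {7,8,9} → only 1 remains.
(7,7) = 5: row 7 has {1,7,8}; col 7 has {1,2,3,4,6,7,8,9}; box has {1,2,7,8} → only 5 remains.
(8,2) = 6: row 8 has {2,4,7,8}; col 2 has {1,2,3,5,7,8,9}; box has {1,7,8,9} → only 6 remains.
(8,8) = 9: row 8 has {2,4,6,7,8}; col 8 has {1,3,7,8}; box has {1,2,5,7,8} → only 9 remains.
(8,9) = 3: row 8 has {2,4,6,7,8,9}; col 9 has {1,2,6,7,8,9}; box has {1,2,5,7,8,9} → only 3 remains.
(9,2) = 4: row 9 has {1,5,7,8,9}; col 2 has {1,2,3,5,6,7,8,9}; box has {1,6,7,8,9} → only 4 remains.
(9,4) = 3: row 9 has {1,4,5,7,8,9}; col 4 has {1,2,4,5,6,7,8}; box has {4,5,7,8} → only 3 remains.
(2,3) = 7: row 2 has {1,2,3,6,8,9}; col 3 has {1,4,6,8,9}; box has {1,2,3,4,5,6,8,9} → only 7 remains.
(2,6) = 4: row 2 has {1,2,3,6,7,8,9}; col 6 has {3,5,8}; box has {1,2,3,5,6,8,9} → only 4 remains.
(2,8) = 5: row 2 has {1,2,3,4,6,7,8,9}; col 8 has {1,3,7,8,9}; box has {1,2,3,4,6,7,8,9} → only 5 remains.
(3,6) = 7: row 3 has {1,2,3,4,5,6,8,9}; col 6 has {3,4,5,8}; box has {1,2,3,4,5,6,8,9} → only 7 remains.
(4,6) = 9: row 4 has {1,3,4,5,6,7,8}; col 6 has {3,4,5,7,8}; box has {1,2,3,4,5,6,7,8} → only 9 remains.
(4,8) = 2: row 4 has {1,3,4,5,6,7,8,9}; col 8 has {1,3,5,7,8,9}; box has {1,3,6,7,8,9} → only 2 remains.
(6,8) = 4: row 6 has {1,2,3,6,7,8,9}; col 8 has {1,2,3,5,7,8,9}; box has {1,2,3,6,7,8,9} → only 4 remains.
(6,9) = 5: row 6 has {1,2,3,4,6,7,8,9}; col 9 has {1,2,3,6,7,8,9}; box has {1,2,3,4,6,7,8,9} → only 5 remains.

731628945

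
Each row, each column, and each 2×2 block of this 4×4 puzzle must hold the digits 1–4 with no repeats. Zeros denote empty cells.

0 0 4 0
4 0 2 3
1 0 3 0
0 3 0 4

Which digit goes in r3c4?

2

r1c4 = 1: row 1 has {4}; col 4 has {3,4}; box has {2,3,4} → only 1 remains.
r2c2 = 1: row 2 has {2,3,4}; col 2 has {3}; box has {4} → only 1 remains.
r3c4 = 2: row 3 has {1,3}; col 4 has {1,3,4}; box has {3,4} → only 2 remains.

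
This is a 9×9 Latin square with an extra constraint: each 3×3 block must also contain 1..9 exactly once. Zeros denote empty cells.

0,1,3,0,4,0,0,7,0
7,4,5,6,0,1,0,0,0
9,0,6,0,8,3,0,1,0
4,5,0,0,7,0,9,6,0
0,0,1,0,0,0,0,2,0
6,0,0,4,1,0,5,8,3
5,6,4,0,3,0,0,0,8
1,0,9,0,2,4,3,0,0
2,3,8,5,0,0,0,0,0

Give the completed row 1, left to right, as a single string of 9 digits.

813245679

row 1, column 1 = 8: row 1 has {1,3,4,7}; col 1 has {1,2,4,5,6,7,9}; box has {1,3,4,5,6,7,9} → only 8 remains.
row 2, column 5 = 9: row 2 has {1,4,5,6,7}; col 5 has {1,2,3,4,7,8}; box has {1,3,4,6,8} → only 9 remains.
row 2, column 8 = 3: row 2 has {1,4,5,6,7,9}; col 8 has {1,2,6,7,8}; box has {1,7} → only 3 remains.
row 2, column 9 = 2: row 2 has {1,3,4,5,6,7,9}; col 9 has {3,8}; box has {1,3,7} → only 2 remains.
row 3, column 2 = 2: row 3 has {1,3,6,8,9}; col 2 has {1,3,4,5,6}; box has {1,3,4,5,6,7,8,9} → only 2 remains.
row 3, column 4 = 7: row 3 has {1,2,3,6,8,9}; col 4 has {4,5,6}; box has {1,3,4,6,8,9} → only 7 remains.
row 3, column 7 = 4: row 3 has {1,2,3,6,7,8,9}; col 7 has {3,5,9}; box has {1,2,3,7} → only 4 remains.
row 3, column 9 = 5: row 3 has {1,2,3,4,6,7,8,9}; col 9 has {2,3,8}; box has {1,2,3,4,7} → only 5 remains.
row 4, column 3 = 2: row 4 has {4,5,6,7,9}; col 3 has {1,3,4,5,6,8,9}; box has {1,4,5,6} → only 2 remains.
row 4, column 6 = 8: row 4 has {2,4,5,6,7,9}; col 6 has {1,3,4}; box has {1,4,7} → only 8 remains.
row 4, column 9 = 1: row 4 has {2,4,5,6,7,8,9}; col 9 has {2,3,5,8}; box has {2,3,5,6,8,9} → only 1 remains.
row 5, column 1 = 3: row 5 has {1,2}; col 1 has {1,2,4,5,6,7,8,9}; box has {1,2,4,5,6} → only 3 remains.
row 5, column 4 = 9: row 5 has {1,2,3}; col 4 has {4,5,6,7}; box has {1,4,7,8} → only 9 remains.
row 5, column 7 = 7: row 5 has {1,2,3,9}; col 7 has {3,4,5,9}; box has {1,2,3,5,6,8,9} → only 7 remains.
row 5, column 9 = 4: row 5 has {1,2,3,7,9}; col 9 has {1,2,3,5,8}; box has {1,2,3,5,6,7,8,9} → only 4 remains.
row 6, column 3 = 7: row 6 has {1,3,4,5,6,8}; col 3 has {1,2,3,4,5,6,8,9}; box has {1,2,3,4,5,6} → only 7 remains.
row 6, column 6 = 2: row 6 has {1,3,4,5,6,7,8}; col 6 has {1,3,4,8}; box has {1,4,7,8,9} → only 2 remains.
row 7, column 4 = 1: row 7 has {3,4,5,6,8}; col 4 has {4,5,6,7,9}; box has {2,3,4,5} → only 1 remains.
row 7, column 7 = 2: row 7 has {1,3,4,5,6,8}; col 7 has {3,4,5,7,9}; box has {3,8} → only 2 remains.
row 7, column 8 = 9: row 7 has {1,2,3,4,5,6,8}; col 8 has {1,2,3,6,7,8}; box has {2,3,8} → only 9 remains.
row 8, column 2 = 7: row 8 has {1,2,3,4,9}; col 2 has {1,2,3,4,5,6}; box has {1,2,3,4,5,6,8,9} → only 7 remains.
row 8, column 4 = 8: row 8 has {1,2,3,4,7,9}; col 4 has {1,4,5,6,7,9}; box has {1,2,3,4,5} → only 8 remains.
row 8, column 8 = 5: row 8 has {1,2,3,4,7,8,9}; col 8 has {1,2,3,6,7,8,9}; box has {2,3,8,9} → only 5 remains.
row 8, column 9 = 6: row 8 has {1,2,3,4,5,7,8,9}; col 9 has {1,2,3,4,5,8}; box has {2,3,5,8,9} → only 6 remains.
row 9, column 5 = 6: row 9 has {2,3,5,8}; col 5 has {1,2,3,4,7,8,9}; box has {1,2,3,4,5,8} → only 6 remains.
row 9, column 7 = 1: row 9 has {2,3,5,6,8}; col 7 has {2,3,4,5,7,9}; box has {2,3,5,6,8,9} → only 1 remains.
row 9, column 8 = 4: row 9 has {1,2,3,5,6,8}; col 8 has {1,2,3,5,6,7,8,9}; box has {1,2,3,5,6,8,9} → only 4 remains.
row 9, column 9 = 7: row 9 has {1,2,3,4,5,6,8}; col 9 has {1,2,3,4,5,6,8}; box has {1,2,3,4,5,6,8,9} → only 7 remains.
row 1, column 4 = 2: row 1 has {1,3,4,7,8}; col 4 has {1,4,5,6,7,8,9}; box has {1,3,4,6,7,8,9} → only 2 remains.
row 1, column 6 = 5: row 1 has {1,2,3,4,7,8}; col 6 has {1,2,3,4,8}; box has {1,2,3,4,6,7,8,9} → only 5 remains.
row 1, column 7 = 6: row 1 has {1,2,3,4,5,7,8}; col 7 has {1,2,3,4,5,7,9}; box has {1,2,3,4,5,7} → only 6 remains.
row 1, column 9 = 9: row 1 has {1,2,3,4,5,6,7,8}; col 9 has {1,2,3,4,5,6,7,8}; box has {1,2,3,4,5,6,7} → only 9 remains.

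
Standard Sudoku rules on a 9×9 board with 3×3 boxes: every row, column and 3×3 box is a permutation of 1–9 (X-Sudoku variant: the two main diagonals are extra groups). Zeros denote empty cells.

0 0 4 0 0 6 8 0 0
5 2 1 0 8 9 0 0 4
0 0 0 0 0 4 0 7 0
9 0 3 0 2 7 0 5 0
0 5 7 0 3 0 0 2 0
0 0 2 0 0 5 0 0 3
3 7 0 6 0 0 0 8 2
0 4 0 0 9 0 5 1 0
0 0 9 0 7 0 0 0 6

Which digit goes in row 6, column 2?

row 1, column 1 = 7: row 1 has {4,6,8}; col 1 has {3,5,9}; box has {1,2,4,5}; main diagonal has {1,2,3,5,6} → only 7 remains.
row 2, column 8 = 6: row 2 has {1,2,4,5,8,9}; col 8 has {1,2,5,7,8}; box has {4,7,8}; anti-diagonal has {3,4,7} → only 6 remains.
row 3, column 3 = 8: row 3 has {4,7}; col 3 has {1,2,3,4,7,9}; box has {1,2,4,5,7}; main diagonal has {1,2,3,5,6,7} → only 8 remains.
row 4, column 4 = 4: row 4 has {2,3,5,7,9}; col 4 has {6}; box has {2,3,5,7}; main diagonal has {1,2,3,5,6,7,8} → only 4 remains.
row 7, column 3 = 5: row 7 has {2,3,6,7,8}; col 3 has {1,2,3,4,7,8,9}; box has {3,4,7,9}; anti-diagonal has {3,4,6,7} → only 5 remains.
row 7, column 6 = 1: row 7 has {2,3,5,6,7,8}; col 6 has {4,5,6,7,9}; box has {6,7,9} → only 1 remains.
row 7, column 7 = 9: row 7 has {1,2,3,5,6,7,8}; col 7 has {5,8}; box has {1,2,5,6,8}; main diagonal has {1,2,3,4,5,6,7,8} → only 9 remains.
row 8, column 3 = 6: row 8 has {1,4,5,9}; col 3 has {1,2,3,4,5,7,8,9}; box has {3,4,5,7,9} → only 6 remains.
row 8, column 9 = 7: row 8 has {1,4,5,6,9}; col 9 has {2,3,4,6}; box has {1,2,5,6,8,9} → only 7 remains.
row 2, column 7 = 3: row 2 has {1,2,4,5,6,8,9}; col 7 has {5,8,9}; box has {4,6,7,8} → only 3 remains.
row 3, column 1 = 6: row 3 has {4,7,8}; col 1 has {3,5,7,9}; box has {1,2,4,5,7,8} → only 6 remains.
row 5, column 6 = 8: row 5 has {2,3,5,7}; col 6 has {1,4,5,6,7,9}; box has {2,3,4,5,7} → only 8 remains.
row 7, column 5 = 4: row 7 has {1,2,3,5,6,7,8,9}; col 5 has {2,3,7,8,9}; box has {1,6,7,9} → only 4 remains.
row 9, column 7 = 4: row 9 has {6,7,9}; col 7 has {3,5,8,9}; box has {1,2,5,6,7,8,9} → only 4 remains.
row 9, column 8 = 3: row 9 has {4,6,7,9}; col 8 has {1,2,5,6,7,8}; box has {1,2,4,5,6,7,8,9} → only 3 remains.
row 1, column 8 = 9: row 1 has {4,6,7,8}; col 8 has {1,2,3,5,6,7,8}; box has {3,4,6,7,8} → only 9 remains.
row 1, column 9 = 1: row 1 has {4,6,7,8,9}; col 9 has {2,3,4,6,7}; box has {3,4,6,7,8,9}; anti-diagonal has {3,4,5,6,7} → only 1 remains.
row 2, column 4 = 7: row 2 has {1,2,3,4,5,6,8,9}; col 4 has {4,6}; box has {4,6,8,9} → only 7 remains.
row 3, column 7 = 2: row 3 has {4,6,7,8}; col 7 has {3,4,5,8,9}; box has {1,3,4,6,7,8,9}; anti-diagonal has {1,3,4,5,6,7} → only 2 remains.
row 3, column 9 = 5: row 3 has {2,4,6,7,8}; col 9 has {1,2,3,4,6,7}; box has {1,2,3,4,6,7,8,9} → only 5 remains.
row 4, column 9 = 8: row 4 has {2,3,4,5,7,9}; col 9 has {1,2,3,4,5,6,7}; box has {2,3,5} → only 8 remains.
row 5, column 9 = 9: row 5 has {2,3,5,7,8}; col 9 has {1,2,3,4,5,6,7,8}; box has {2,3,5,8} → only 9 remains.
row 6, column 4 = 9: row 6 has {2,3,5}; col 4 has {4,6,7}; box has {2,3,4,5,7,8}; anti-diagonal has {1,2,3,4,5,6,7} → only 9 remains.
row 6, column 8 = 4: row 6 has {2,3,5,9}; col 8 has {1,2,3,5,6,7,8,9}; box has {2,3,5,8,9} → only 4 remains.
row 9, column 1 = 8: row 9 has {3,4,6,7,9}; col 1 has {3,5,6,7,9}; box has {3,4,5,6,7,9}; anti-diagonal has {1,2,3,4,5,6,7,9} → only 8 remains.
row 9, column 2 = 1: row 9 has {3,4,6,7,8,9}; col 2 has {2,4,5,7}; box has {3,4,5,6,7,8,9} → only 1 remains.
row 9, column 6 = 2: row 9 has {1,3,4,6,7,8,9}; col 6 has {1,4,5,6,7,8,9}; box has {1,4,6,7,9} → only 2 remains.
row 1, column 2 = 3: row 1 has {1,4,6,7,8,9}; col 2 has {1,2,4,5,7}; box has {1,2,4,5,6,7,8} → only 3 remains.
row 1, column 5 = 5: row 1 has {1,3,4,6,7,8,9}; col 5 has {2,3,4,7,8,9}; box has {4,6,7,8,9} → only 5 remains.
row 3, column 2 = 9: row 3 has {2,4,5,6,7,8}; col 2 has {1,2,3,4,5,7}; box has {1,2,3,4,5,6,7,8} → only 9 remains.
row 3, column 5 = 1: row 3 has {2,4,5,6,7,8,9}; col 5 has {2,3,4,5,7,8,9}; box has {4,5,6,7,8,9} → only 1 remains.
row 4, column 2 = 6: row 4 has {2,3,4,5,7,8,9}; col 2 has {1,2,3,4,5,7,9}; box has {2,3,5,7,9} → only 6 remains.
row 4, column 7 = 1: row 4 has {2,3,4,5,6,7,8,9}; col 7 has {2,3,4,5,8,9}; box has {2,3,4,5,8,9} → only 1 remains.
row 5, column 4 = 1: row 5 has {2,3,5,7,8,9}; col 4 has {4,6,7,9}; box has {2,3,4,5,7,8,9} → only 1 remains.
row 5, column 7 = 6: row 5 has {1,2,3,5,7,8,9}; col 7 has {1,2,3,4,5,8,9}; box has {1,2,3,4,5,8,9} → only 6 remains.
row 6, column 1 = 1: row 6 has {2,3,4,5,9}; col 1 has {3,5,6,7,8,9}; box has {2,3,5,6,7,9} → only 1 remains.
row 6, column 2 = 8: row 6 has {1,2,3,4,5,9}; col 2 has {1,2,3,4,5,6,7,9}; box has {1,2,3,5,6,7,9} → only 8 remains.

8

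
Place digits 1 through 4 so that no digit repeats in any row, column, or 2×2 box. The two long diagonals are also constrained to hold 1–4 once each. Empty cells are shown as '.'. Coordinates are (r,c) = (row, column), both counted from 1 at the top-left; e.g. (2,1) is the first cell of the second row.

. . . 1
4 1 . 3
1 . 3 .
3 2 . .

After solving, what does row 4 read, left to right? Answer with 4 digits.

3214

(1,1) = 2: row 1 has {1}; col 1 has {1,3,4}; box has {1,4}; main diagonal has {1,3} → only 2 remains.
(1,2) = 3: row 1 has {1,2}; col 2 has {1,2}; box has {1,2,4} → only 3 remains.
(1,3) = 4: row 1 has {1,2,3}; col 3 has {3}; box has {1,3} → only 4 remains.
(2,3) = 2: row 2 has {1,3,4}; col 3 has {3,4}; box has {1,3,4}; anti-diagonal has {1,3} → only 2 remains.
(3,2) = 4: row 3 has {1,3}; col 2 has {1,2,3}; box has {1,2,3}; anti-diagonal has {1,2,3} → only 4 remains.
(3,4) = 2: row 3 has {1,3,4}; col 4 has {1,3}; box has {3} → only 2 remains.
(4,3) = 1: row 4 has {2,3}; col 3 has {2,3,4}; box has {2,3} → only 1 remains.
(4,4) = 4: row 4 has {1,2,3}; col 4 has {1,2,3}; box has {1,2,3}; main diagonal has {1,2,3} → only 4 remains.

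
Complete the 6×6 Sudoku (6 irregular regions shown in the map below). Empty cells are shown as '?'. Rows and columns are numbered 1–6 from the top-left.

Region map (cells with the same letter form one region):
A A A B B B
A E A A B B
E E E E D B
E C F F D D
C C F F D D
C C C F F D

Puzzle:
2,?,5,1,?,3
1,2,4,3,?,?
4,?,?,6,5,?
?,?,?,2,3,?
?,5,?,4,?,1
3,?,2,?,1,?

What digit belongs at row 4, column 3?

6

row 1, column 2 = 6 (sole candidate).
row 1, column 5 = 4 (sole candidate).
row 2, column 5 = 6 (sole candidate).
row 2, column 6 = 5 (sole candidate).
row 3, column 6 = 2 (sole candidate).
row 4, column 1 = 5 (sole candidate).
row 4, column 3 = 6: row 4 has {2,3,5}; col 3 has {2,4,5}; region has {1,2,4} → only 6 remains.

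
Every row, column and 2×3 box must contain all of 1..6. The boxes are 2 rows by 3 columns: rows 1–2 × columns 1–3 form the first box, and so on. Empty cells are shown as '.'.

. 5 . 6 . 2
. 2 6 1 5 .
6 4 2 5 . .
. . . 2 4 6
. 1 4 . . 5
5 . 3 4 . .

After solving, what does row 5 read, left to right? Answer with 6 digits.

214365

r1c3 = 1: row 1 has {2,5,6}; col 3 has {2,3,4,6}; box has {2,5,6} → only 1 remains.
r1c5 = 3: row 1 has {1,2,5,6}; col 5 has {4,5}; box has {1,2,5,6} → only 3 remains.
r2c6 = 4: row 2 has {1,2,5,6}; col 6 has {2,5,6}; box has {1,2,3,5,6} → only 4 remains.
r3c5 = 1: row 3 has {2,4,5,6}; col 5 has {3,4,5}; box has {2,4,5,6} → only 1 remains.
r3c6 = 3: row 3 has {1,2,4,5,6}; col 6 has {2,4,5,6}; box has {1,2,4,5,6} → only 3 remains.
r4c2 = 3: row 4 has {2,4,6}; col 2 has {1,2,4,5}; box has {2,4,6} → only 3 remains.
r4c3 = 5: row 4 has {2,3,4,6}; col 3 has {1,2,3,4,6}; box has {2,3,4,6} → only 5 remains.
r5c1 = 2: row 5 has {1,4,5}; col 1 has {5,6}; box has {1,3,4,5} → only 2 remains.
r5c4 = 3: row 5 has {1,2,4,5}; col 4 has {1,2,4,5,6}; box has {4,5} → only 3 remains.
r5c5 = 6: row 5 has {1,2,3,4,5}; col 5 has {1,3,4,5}; box has {3,4,5} → only 6 remains.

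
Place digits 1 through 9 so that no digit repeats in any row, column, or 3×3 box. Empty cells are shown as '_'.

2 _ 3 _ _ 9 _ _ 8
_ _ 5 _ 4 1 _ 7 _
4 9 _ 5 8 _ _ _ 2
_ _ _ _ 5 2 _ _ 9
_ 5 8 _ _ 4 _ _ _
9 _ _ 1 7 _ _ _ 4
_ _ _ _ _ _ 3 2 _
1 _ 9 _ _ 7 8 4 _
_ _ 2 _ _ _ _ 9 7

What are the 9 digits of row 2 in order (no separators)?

685241973

row 1, column 5 = 6: row 1 has {2,3,8,9}; col 5 has {4,5,7,8}; box has {1,4,5,8,9} → only 6 remains.
row 3, column 6 = 3: row 3 has {2,4,5,8,9}; col 6 has {1,2,4,7,9}; box has {1,4,5,6,8,9} → only 3 remains.
row 6, column 3 = 6: row 6 has {1,4,7,9}; col 3 has {2,3,5,8,9}; box has {5,8,9} → only 6 remains.
row 6, column 6 = 8: row 6 has {1,4,6,7,9}; col 6 has {1,2,3,4,7,9}; box has {1,2,4,5,7} → only 8 remains.
row 1, column 4 = 7: row 1 has {2,3,6,8,9}; col 4 has {1,5}; box has {1,3,4,5,6,8,9} → only 7 remains.
row 2, column 4 = 2: row 2 has {1,4,5,7}; col 4 has {1,5,7}; box has {1,3,4,5,6,7,8,9} → only 2 remains.
row 1, column 2 = 1: row 1 has {2,3,6,7,8,9}; col 2 has {5,9}; box has {2,3,4,5,9} → only 1 remains.
row 1, column 8 = 5: row 1 has {1,2,3,6,7,8,9}; col 8 has {2,4,7,9}; box has {2,7,8} → only 5 remains.
row 3, column 3 = 7: row 3 has {2,3,4,5,8,9}; col 3 has {2,3,5,6,8,9}; box has {1,2,3,4,5,9} → only 7 remains.
row 6, column 8 = 3: row 6 has {1,4,6,7,8,9}; col 8 has {2,4,5,7,9}; box has {4,9} → only 3 remains.
row 7, column 3 = 4: row 7 has {2,3}; col 3 has {2,3,5,6,7,8,9}; box has {1,2,9} → only 4 remains.
row 1, column 7 = 4: row 1 has {1,2,3,5,6,7,8,9}; col 7 has {3,8}; box has {2,5,7,8} → only 4 remains.
row 4, column 3 = 1: row 4 has {2,5,9}; col 3 has {2,3,4,5,6,7,8,9}; box has {5,6,8,9} → only 1 remains.
row 6, column 2 = 2: row 6 has {1,3,4,6,7,8,9}; col 2 has {1,5,9}; box has {1,5,6,8,9} → only 2 remains.
row 6, column 7 = 5: row 6 has {1,2,3,4,6,7,8,9}; col 7 has {3,4,8}; box has {3,4,9} → only 5 remains.
row 2, column 7 = 9: in row 2, 9 can only go here (every other open cell in that row sees a 9).
row 2, column 9 = 3: in row 2, 3 can only go here (every other open cell in that row sees a 3).
row 4, column 2 = 4: in row 4, 4 can only go here (every other open cell in that row sees a 4).
row 4, column 8 = 8: in row 4, 8 can only go here (every other open cell in that row sees an 8).
row 5, column 7 = 2: in row 5, 2 can only go here (every other open cell in that row sees a 2).
row 5, column 1 = 7: in row 5, 7 can only go here (every other open cell in that row sees a 7).
row 4, column 1 = 3: row 4 has {1,2,4,5,8,9}; col 1 has {1,2,4,7,9}; box has {1,2,4,5,6,7,8,9} → only 3 remains.
row 4, column 4 = 6: row 4 has {1,2,3,4,5,8,9}; col 4 has {1,2,5,7}; box has {1,2,4,5,7,8} → only 6 remains.
row 4, column 7 = 7: row 4 has {1,2,3,4,5,6,8,9}; col 7 has {2,3,4,5,8,9}; box has {2,3,4,5,8,9} → only 7 remains.
row 8, column 4 = 3: row 8 has {1,4,7,8,9}; col 4 has {1,2,5,6,7}; box has {7} → only 3 remains.
row 8, column 5 = 2: row 8 has {1,3,4,7,8,9}; col 5 has {4,5,6,7,8}; box has {3,7} → only 2 remains.
row 9, column 5 = 1: row 9 has {2,7,9}; col 5 has {2,4,5,6,7,8}; box has {2,3,7} → only 1 remains.
row 9, column 7 = 6: row 9 has {1,2,7,9}; col 7 has {2,3,4,5,7,8,9}; box has {2,3,4,7,8,9} → only 6 remains.
row 3, column 7 = 1: row 3 has {2,3,4,5,7,8,9}; col 7 has {2,3,4,5,6,7,8,9}; box has {2,3,4,5,7,8,9} → only 1 remains.
row 3, column 8 = 6: row 3 has {1,2,3,4,5,7,8,9}; col 8 has {2,3,4,5,7,8,9}; box has {1,2,3,4,5,7,8,9} → only 6 remains.
row 5, column 4 = 9: row 5 has {2,4,5,7,8}; col 4 has {1,2,3,5,6,7}; box has {1,2,4,5,6,7,8} → only 9 remains.
row 5, column 5 = 3: row 5 has {2,4,5,7,8,9}; col 5 has {1,2,4,5,6,7,8}; box has {1,2,4,5,6,7,8,9} → only 3 remains.
row 5, column 8 = 1: row 5 has {2,3,4,5,7,8,9}; col 8 has {2,3,4,5,6,7,8,9}; box has {2,3,4,5,7,8,9} → only 1 remains.
row 5, column 9 = 6: row 5 has {1,2,3,4,5,7,8,9}; col 9 has {2,3,4,7,8,9}; box has {1,2,3,4,5,7,8,9} → only 6 remains.
row 7, column 4 = 8: row 7 has {2,3,4}; col 4 has {1,2,3,5,6,7,9}; box has {1,2,3,7} → only 8 remains.
row 7, column 5 = 9: row 7 has {2,3,4,8}; col 5 has {1,2,3,4,5,6,7,8}; box has {1,2,3,7,8} → only 9 remains.
row 8, column 2 = 6: row 8 has {1,2,3,4,7,8,9}; col 2 has {1,2,4,5,9}; box has {1,2,4,9} → only 6 remains.
row 8, column 9 = 5: row 8 has {1,2,3,4,6,7,8,9}; col 9 has {2,3,4,6,7,8,9}; box has {2,3,4,6,7,8,9} → only 5 remains.
row 9, column 4 = 4: row 9 has {1,2,6,7,9}; col 4 has {1,2,3,5,6,7,8,9}; box has {1,2,3,7,8,9} → only 4 remains.
row 9, column 6 = 5: row 9 has {1,2,4,6,7,9}; col 6 has {1,2,3,4,7,8,9}; box has {1,2,3,4,7,8,9} → only 5 remains.
row 2, column 2 = 8: row 2 has {1,2,3,4,5,7,9}; col 2 has {1,2,4,5,6,9}; box has {1,2,3,4,5,7,9} → only 8 remains.
row 7, column 1 = 5: row 7 has {2,3,4,8,9}; col 1 has {1,2,3,4,7,9}; box has {1,2,4,6,9} → only 5 remains.
row 7, column 2 = 7: row 7 has {2,3,4,5,8,9}; col 2 has {1,2,4,5,6,8,9}; box has {1,2,4,5,6,9} → only 7 remains.
row 7, column 6 = 6: row 7 has {2,3,4,5,7,8,9}; col 6 has {1,2,3,4,5,7,8,9}; box has {1,2,3,4,5,7,8,9} → only 6 remains.
row 7, column 9 = 1: row 7 has {2,3,4,5,6,7,8,9}; col 9 has {2,3,4,5,6,7,8,9}; box has {2,3,4,5,6,7,8,9} → only 1 remains.
row 9, column 1 = 8: row 9 has {1,2,4,5,6,7,9}; col 1 has {1,2,3,4,5,7,9}; box has {1,2,4,5,6,7,9} → only 8 remains.
row 9, column 2 = 3: row 9 has {1,2,4,5,6,7,8,9}; col 2 has {1,2,4,5,6,7,8,9}; box has {1,2,4,5,6,7,8,9} → only 3 remains.
row 2, column 1 = 6: row 2 has {1,2,3,4,5,7,8,9}; col 1 has {1,2,3,4,5,7,8,9}; box has {1,2,3,4,5,7,8,9} → only 6 remains.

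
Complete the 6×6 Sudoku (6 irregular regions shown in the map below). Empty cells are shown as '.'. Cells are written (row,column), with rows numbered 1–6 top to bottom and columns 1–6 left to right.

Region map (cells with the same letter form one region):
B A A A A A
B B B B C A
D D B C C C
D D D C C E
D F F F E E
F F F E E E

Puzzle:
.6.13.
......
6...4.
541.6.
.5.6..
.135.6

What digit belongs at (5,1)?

(6,5) = 2 (sole candidate).
(4,6) = 3 (sole candidate).
(5,5) = 1 (sole candidate).
(5,6) = 4 (sole candidate).
(6,1) = 4 (sole candidate).
(1,1) = 2 (sole candidate).
(1,6) = 5 (sole candidate).
(2,2) = 3 (sole candidate).
(2,4) = 4 (sole candidate).
(2,5) = 5 (sole candidate).
(2,6) = 2 (sole candidate).
(3,2) = 2 (sole candidate).
(3,3) = 5 (sole candidate).
(3,4) = 3 (sole candidate).
(3,6) = 1 (sole candidate).
(4,4) = 2 (sole candidate).
(5,1) = 3: row 5 has {1,4,5,6}; col 1 has {2,4,5,6}; region has {1,2,4,5,6} → only 3 remains.

3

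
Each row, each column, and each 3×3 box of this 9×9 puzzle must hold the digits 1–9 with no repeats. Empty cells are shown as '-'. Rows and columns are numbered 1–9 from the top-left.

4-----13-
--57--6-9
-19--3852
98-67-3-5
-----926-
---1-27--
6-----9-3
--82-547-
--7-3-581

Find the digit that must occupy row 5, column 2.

row 1, column 9 = 7: row 1 has {1,3,4}; col 9 has {1,2,3,5,9}; box has {1,2,3,5,6,8,9} → only 7 remains.
row 2, column 8 = 4: row 2 has {5,6,7,9}; col 8 has {3,5,6,7,8}; box has {1,2,3,5,6,7,8,9} → only 4 remains.
row 3, column 1 = 7: row 3 has {1,2,3,5,8,9}; col 1 has {4,6,9}; box has {1,4,5,9} → only 7 remains.
row 3, column 4 = 4: row 3 has {1,2,3,5,7,8,9}; col 4 has {1,2,6,7}; box has {3,7} → only 4 remains.
row 3, column 5 = 6: row 3 has {1,2,3,4,5,7,8,9}; col 5 has {3,7}; box has {3,4,7} → only 6 remains.
row 4, column 6 = 4: row 4 has {3,5,6,7,8,9}; col 6 has {2,3,5,9}; box has {1,2,6,7,9} → only 4 remains.
row 4, column 8 = 1: row 4 has {3,4,5,6,7,8,9}; col 8 has {3,4,5,6,7,8}; box has {2,3,5,6,7} → only 1 remains.
row 6, column 8 = 9: row 6 has {1,2,7}; col 8 has {1,3,4,5,6,7,8}; box has {1,2,3,5,6,7} → only 9 remains.
row 7, column 4 = 8: row 7 has {3,6,9}; col 4 has {1,2,4,6,7}; box has {2,3,5} → only 8 remains.
row 7, column 8 = 2: row 7 has {3,6,8,9}; col 8 has {1,3,4,5,6,7,8,9}; box has {1,3,4,5,7,8,9} → only 2 remains.
row 8, column 9 = 6: row 8 has {2,4,5,7,8}; col 9 has {1,2,3,5,7,9}; box has {1,2,3,4,5,7,8,9} → only 6 remains.
row 9, column 1 = 2: row 9 has {1,3,5,7,8}; col 1 has {4,6,7,9}; box has {6,7,8} → only 2 remains.
row 9, column 4 = 9: row 9 has {1,2,3,5,7,8}; col 4 has {1,2,4,6,7,8}; box has {2,3,5,8} → only 9 remains.
row 9, column 6 = 6: row 9 has {1,2,3,5,7,8,9}; col 6 has {2,3,4,5,9}; box has {2,3,5,8,9} → only 6 remains.
row 1, column 4 = 5: row 1 has {1,3,4,7}; col 4 has {1,2,4,6,7,8,9}; box has {3,4,6,7} → only 5 remains.
row 1, column 6 = 8: row 1 has {1,3,4,5,7}; col 6 has {2,3,4,5,6,9}; box has {3,4,5,6,7} → only 8 remains.
row 2, column 6 = 1: row 2 has {4,5,6,7,9}; col 6 has {2,3,4,5,6,8,9}; box has {3,4,5,6,7,8} → only 1 remains.
row 4, column 3 = 2: row 4 has {1,3,4,5,6,7,8,9}; col 3 has {5,7,8,9}; box has {8,9} → only 2 remains.
row 5, column 4 = 3: row 5 has {2,6,9}; col 4 has {1,2,4,5,6,7,8,9}; box has {1,2,4,6,7,9} → only 3 remains.
row 7, column 6 = 7: row 7 has {2,3,6,8,9}; col 6 has {1,2,3,4,5,6,8,9}; box has {2,3,5,6,8,9} → only 7 remains.
row 8, column 5 = 1: row 8 has {2,4,5,6,7,8}; col 5 has {3,6,7}; box has {2,3,5,6,7,8,9} → only 1 remains.
row 9, column 2 = 4: row 9 has {1,2,3,5,6,7,8,9}; col 2 has {1,8}; box has {2,6,7,8} → only 4 remains.
row 1, column 3 = 6: row 1 has {1,3,4,5,7,8}; col 3 has {2,5,7,8,9}; box has {1,4,5,7,9} → only 6 remains.
row 2, column 5 = 2: row 2 has {1,4,5,6,7,9}; col 5 has {1,3,6,7}; box has {1,3,4,5,6,7,8} → only 2 remains.
row 7, column 2 = 5: row 7 has {2,3,6,7,8,9}; col 2 has {1,4,8}; box has {2,4,6,7,8} → only 5 remains.
row 7, column 3 = 1: row 7 has {2,3,5,6,7,8,9}; col 3 has {2,5,6,7,8,9}; box has {2,4,5,6,7,8} → only 1 remains.
row 7, column 5 = 4: row 7 has {1,2,3,5,6,7,8,9}; col 5 has {1,2,3,6,7}; box has {1,2,3,5,6,7,8,9} → only 4 remains.
row 8, column 1 = 3: row 8 has {1,2,4,5,6,7,8}; col 1 has {2,4,6,7,9}; box has {1,2,4,5,6,7,8} → only 3 remains.
row 8, column 2 = 9: row 8 has {1,2,3,4,5,6,7,8}; col 2 has {1,4,5,8}; box has {1,2,3,4,5,6,7,8} → only 9 remains.
row 1, column 2 = 2: row 1 has {1,3,4,5,6,7,8}; col 2 has {1,4,5,8,9}; box has {1,4,5,6,7,9} → only 2 remains.
row 1, column 5 = 9: row 1 has {1,2,3,4,5,6,7,8}; col 5 has {1,2,3,4,6,7}; box has {1,2,3,4,5,6,7,8} → only 9 remains.
row 2, column 1 = 8: row 2 has {1,2,4,5,6,7,9}; col 1 has {2,3,4,6,7,9}; box has {1,2,4,5,6,7,9} → only 8 remains.
row 2, column 2 = 3: row 2 has {1,2,4,5,6,7,8,9}; col 2 has {1,2,4,5,8,9}; box has {1,2,4,5,6,7,8,9} → only 3 remains.
row 5, column 2 = 7: row 5 has {2,3,6,9}; col 2 has {1,2,3,4,5,8,9}; box has {2,8,9} → only 7 remains.

7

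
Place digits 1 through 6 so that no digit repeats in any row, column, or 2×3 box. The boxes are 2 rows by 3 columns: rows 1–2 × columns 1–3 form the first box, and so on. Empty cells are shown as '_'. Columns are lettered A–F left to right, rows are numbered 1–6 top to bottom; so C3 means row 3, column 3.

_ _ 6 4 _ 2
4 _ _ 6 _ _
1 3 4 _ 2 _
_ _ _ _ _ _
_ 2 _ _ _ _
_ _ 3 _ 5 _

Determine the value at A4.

D3 = 5 (sole candidate).
F3 = 6 (sole candidate).
A6 = 6 (sole candidate).
A5 = 5 (sole candidate).
C5 = 1 (sole candidate).
D5 = 3 (sole candidate).
F5 = 4 (sole candidate).
B6 = 4 (sole candidate).
F6 = 1 (sole candidate).
A1 = 3 (sole candidate).
E1 = 1 (sole candidate).
E2 = 3 (sole candidate).
F2 = 5 (sole candidate).
A4 = 2: row 4 has {}; col 1 has {1,3,4,5,6}; box has {1,3,4} → only 2 remains.

2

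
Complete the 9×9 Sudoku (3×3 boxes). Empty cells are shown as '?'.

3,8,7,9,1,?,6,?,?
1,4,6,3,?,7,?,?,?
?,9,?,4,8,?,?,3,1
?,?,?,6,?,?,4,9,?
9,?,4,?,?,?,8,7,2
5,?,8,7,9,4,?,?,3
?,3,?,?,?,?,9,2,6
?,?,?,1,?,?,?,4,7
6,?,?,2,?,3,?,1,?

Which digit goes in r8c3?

r1c8 = 5: row 1 has {1,3,6,7,8,9}; col 8 has {1,2,3,4,7,9}; box has {1,3,6} → only 5 remains.
r1c9 = 4: row 1 has {1,3,5,6,7,8,9}; col 9 has {1,2,3,6,7}; box has {1,3,5,6} → only 4 remains.
r2c7 = 2: row 2 has {1,3,4,6,7}; col 7 has {4,6,8,9}; box has {1,3,4,5,6} → only 2 remains.
r2c8 = 8: row 2 has {1,2,3,4,6,7}; col 8 has {1,2,3,4,5,7,9}; box has {1,2,3,4,5,6} → only 8 remains.
r2c9 = 9: row 2 has {1,2,3,4,6,7,8}; col 9 has {1,2,3,4,6,7}; box has {1,2,3,4,5,6,8} → only 9 remains.
r3c1 = 2: row 3 has {1,3,4,8,9}; col 1 has {1,3,5,6,9}; box has {1,3,4,6,7,8,9} → only 2 remains.
r3c3 = 5: row 3 has {1,2,3,4,8,9}; col 3 has {4,6,7,8}; box has {1,2,3,4,6,7,8,9} → only 5 remains.
r3c6 = 6: row 3 has {1,2,3,4,5,8,9}; col 6 has {3,4,7}; box has {1,3,4,7,8,9} → only 6 remains.
r3c7 = 7: row 3 has {1,2,3,4,5,6,8,9}; col 7 has {2,4,6,8,9}; box has {1,2,3,4,5,6,8,9} → only 7 remains.
r4c1 = 7: row 4 has {4,6,9}; col 1 has {1,2,3,5,6,9}; box has {4,5,8,9} → only 7 remains.
r4c9 = 5: row 4 has {4,6,7,9}; col 9 has {1,2,3,4,6,7,9}; box has {2,3,4,7,8,9} → only 5 remains.
r5c4 = 5: row 5 has {2,4,7,8,9}; col 4 has {1,2,3,4,6,7,9}; box has {4,6,7,9} → only 5 remains.
r5c5 = 3: row 5 has {2,4,5,7,8,9}; col 5 has {1,8,9}; box has {4,5,6,7,9} → only 3 remains.
r5c6 = 1: row 5 has {2,3,4,5,7,8,9}; col 6 has {3,4,6,7}; box has {3,4,5,6,7,9} → only 1 remains.
r6c7 = 1: row 6 has {3,4,5,7,8,9}; col 7 has {2,4,6,7,8,9}; box has {2,3,4,5,7,8,9} → only 1 remains.
r6c8 = 6: row 6 has {1,3,4,5,7,8,9}; col 8 has {1,2,3,4,5,7,8,9}; box has {1,2,3,4,5,7,8,9} → only 6 remains.
r7c3 = 1: row 7 has {2,3,6,9}; col 3 has {4,5,6,7,8}; box has {3,6} → only 1 remains.
r7c4 = 8: row 7 has {1,2,3,6,9}; col 4 has {1,2,3,4,5,6,7,9}; box has {1,2,3} → only 8 remains.
r7c6 = 5: row 7 has {1,2,3,6,8,9}; col 6 has {1,3,4,6,7}; box has {1,2,3,8} → only 5 remains.
r8c1 = 8: row 8 has {1,4,7}; col 1 has {1,2,3,5,6,7,9}; box has {1,3,6} → only 8 remains.
r8c5 = 6: row 8 has {1,4,7,8}; col 5 has {1,3,8,9}; box has {1,2,3,5,8} → only 6 remains.
r8c6 = 9: row 8 has {1,4,6,7,8}; col 6 has {1,3,4,5,6,7}; box has {1,2,3,5,6,8} → only 9 remains.
r9c3 = 9: row 9 has {1,2,3,6}; col 3 has {1,4,5,6,7,8}; box has {1,3,6,8} → only 9 remains.
r9c7 = 5: row 9 has {1,2,3,6,9}; col 7 has {1,2,4,6,7,8,9}; box has {1,2,4,6,7,9} → only 5 remains.
r9c9 = 8: row 9 has {1,2,3,5,6,9}; col 9 has {1,2,3,4,5,6,7,9}; box has {1,2,4,5,6,7,9} → only 8 remains.
r1c6 = 2: row 1 has {1,3,4,5,6,7,8,9}; col 6 has {1,3,4,5,6,7,9}; box has {1,3,4,6,7,8,9} → only 2 remains.
r2c5 = 5: row 2 has {1,2,3,4,6,7,8,9}; col 5 has {1,3,6,8,9}; box has {1,2,3,4,6,7,8,9} → only 5 remains.
r4c5 = 2: row 4 has {4,5,6,7,9}; col 5 has {1,3,5,6,8,9}; box has {1,3,4,5,6,7,9} → only 2 remains.
r4c6 = 8: row 4 has {2,4,5,6,7,9}; col 6 has {1,2,3,4,5,6,7,9}; box has {1,2,3,4,5,6,7,9} → only 8 remains.
r5c2 = 6: row 5 has {1,2,3,4,5,7,8,9}; col 2 has {3,4,8,9}; box has {4,5,7,8,9} → only 6 remains.
r6c2 = 2: row 6 has {1,3,4,5,6,7,8,9}; col 2 has {3,4,6,8,9}; box has {4,5,6,7,8,9} → only 2 remains.
r7c1 = 4: row 7 has {1,2,3,5,6,8,9}; col 1 has {1,2,3,5,6,7,8,9}; box has {1,3,6,8,9} → only 4 remains.
r7c5 = 7: row 7 has {1,2,3,4,5,6,8,9}; col 5 has {1,2,3,5,6,8,9}; box has {1,2,3,5,6,8,9} → only 7 remains.
r8c2 = 5: row 8 has {1,4,6,7,8,9}; col 2 has {2,3,4,6,8,9}; box has {1,3,4,6,8,9} → only 5 remains.
r8c3 = 2: row 8 has {1,4,5,6,7,8,9}; col 3 has {1,4,5,6,7,8,9}; box has {1,3,4,5,6,8,9} → only 2 remains.

2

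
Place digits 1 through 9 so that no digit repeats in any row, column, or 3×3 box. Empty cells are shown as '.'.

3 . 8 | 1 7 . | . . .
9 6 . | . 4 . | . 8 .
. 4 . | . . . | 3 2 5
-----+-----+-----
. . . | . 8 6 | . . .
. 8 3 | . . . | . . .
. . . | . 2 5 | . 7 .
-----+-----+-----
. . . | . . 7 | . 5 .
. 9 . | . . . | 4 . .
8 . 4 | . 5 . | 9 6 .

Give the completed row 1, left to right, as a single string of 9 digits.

r1c7 = 6: row 1 has {1,3,7,8}; col 7 has {3,4,9}; box has {2,3,5,8} → only 6 remains.
r6c2 = 1 (sole candidate).
r6c7 = 8 (sole candidate).
r1c2 = 5: in row 1, 5 can only go here (every other open cell in that row sees a 5).
r1c6 = 2: in row 1, 2 can only go here (every other open cell in that row sees a 2).
r2c6 = 3 (sole candidate).
r9c6 = 1 (sole candidate).
r2c4 = 5 (sole candidate).
r8c6 = 8 (sole candidate).
r3c6 = 9 (sole candidate).
r5c6 = 4 (sole candidate).
r3c5 = 6 (sole candidate).
r8c5 = 3 (sole candidate).
r8c8 = 1 (sole candidate).
r9c4 = 2 (sole candidate).
r3c4 = 8 (sole candidate).
r5c8 = 9 (sole candidate).
r7c5 = 9 (sole candidate).
r7c7 = 2 (sole candidate).
r8c4 = 6 (sole candidate).
r8c9 = 7 (sole candidate).
r9c9 = 3 (sole candidate).
r1c8 = 4: row 1 has {1,2,3,5,6,7,8}; col 8 has {1,2,5,6,7,8,9}; box has {2,3,5,6,8} → only 4 remains.
r1c9 = 9: row 1 has {1,2,3,4,5,6,7,8}; col 9 has {3,5,7}; box has {2,3,4,5,6,8} → only 9 remains.

358172649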